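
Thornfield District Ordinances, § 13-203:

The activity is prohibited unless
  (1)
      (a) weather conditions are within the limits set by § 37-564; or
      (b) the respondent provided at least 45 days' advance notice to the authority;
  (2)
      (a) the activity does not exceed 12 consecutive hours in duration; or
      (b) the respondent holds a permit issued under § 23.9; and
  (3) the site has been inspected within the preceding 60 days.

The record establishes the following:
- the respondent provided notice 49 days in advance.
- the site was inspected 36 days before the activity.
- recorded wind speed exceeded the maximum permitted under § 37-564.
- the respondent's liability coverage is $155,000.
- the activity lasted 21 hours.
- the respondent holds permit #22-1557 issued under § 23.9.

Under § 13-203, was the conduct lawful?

Yes — lawful.

(a) weather ok — fails.
(b) ≥45 days' notice — satisfied.
So (1) is satisfied (F OR T).
(a) ≤ 12 hrs duration — not met.
(b) holds permit — satisfied.
(2) = F OR T = true.
(3) site inspected — satisfied.
So Overall is satisfied (T AND T AND T).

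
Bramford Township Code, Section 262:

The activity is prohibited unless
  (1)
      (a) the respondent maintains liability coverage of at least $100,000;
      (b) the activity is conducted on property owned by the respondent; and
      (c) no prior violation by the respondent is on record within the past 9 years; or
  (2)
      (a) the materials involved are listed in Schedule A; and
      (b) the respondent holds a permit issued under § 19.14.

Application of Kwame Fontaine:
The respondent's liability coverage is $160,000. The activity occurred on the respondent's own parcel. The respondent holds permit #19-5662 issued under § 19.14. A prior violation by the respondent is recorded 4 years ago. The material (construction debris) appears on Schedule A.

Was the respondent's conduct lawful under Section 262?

Yes — lawful.

(a) coverage ≥ $100,000 — satisfied.
(b) own property — satisfied.
(c) no prior violation — fails.
(1): T AND T AND F → false.
(a) Schedule A material — satisfied.
(b) holds permit — satisfied.
(2): T AND T → true.
So Overall is satisfied (F OR T).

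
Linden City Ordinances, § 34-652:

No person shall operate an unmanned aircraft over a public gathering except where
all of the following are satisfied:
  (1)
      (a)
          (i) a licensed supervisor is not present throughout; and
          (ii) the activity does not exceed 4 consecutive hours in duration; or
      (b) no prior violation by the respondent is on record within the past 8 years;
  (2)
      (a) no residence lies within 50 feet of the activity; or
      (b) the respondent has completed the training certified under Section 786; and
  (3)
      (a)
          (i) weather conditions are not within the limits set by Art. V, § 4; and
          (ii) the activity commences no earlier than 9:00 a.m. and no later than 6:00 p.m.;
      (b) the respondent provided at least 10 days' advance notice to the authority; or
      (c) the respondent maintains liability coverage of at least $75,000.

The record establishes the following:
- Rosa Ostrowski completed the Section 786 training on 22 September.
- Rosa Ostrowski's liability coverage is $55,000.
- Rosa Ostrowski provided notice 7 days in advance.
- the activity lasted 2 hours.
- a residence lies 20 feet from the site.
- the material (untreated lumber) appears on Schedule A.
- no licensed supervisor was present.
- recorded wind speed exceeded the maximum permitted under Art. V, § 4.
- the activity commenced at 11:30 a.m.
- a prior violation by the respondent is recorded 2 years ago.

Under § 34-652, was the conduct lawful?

Yes — lawful.

(i) not (supervisor present) — holds.
(ii) ≤ 4 hrs duration — met.
(a) = T AND T = true.
(b) no prior violation — not satisfied.
(1): T OR F → true.
(a) no residence in 50 ft — not satisfied.
(b) training certified — met.
(2) = F OR T = true.
(i) not (weather ok) — met.
(ii) start within hours — met.
So (a) is satisfied (T AND T).
(b) ≥10 days' notice — not satisfied.
(c) coverage ≥ $75,000 — not satisfied.
(3) = T OR F OR F = true.
So Overall is satisfied (T AND T AND T).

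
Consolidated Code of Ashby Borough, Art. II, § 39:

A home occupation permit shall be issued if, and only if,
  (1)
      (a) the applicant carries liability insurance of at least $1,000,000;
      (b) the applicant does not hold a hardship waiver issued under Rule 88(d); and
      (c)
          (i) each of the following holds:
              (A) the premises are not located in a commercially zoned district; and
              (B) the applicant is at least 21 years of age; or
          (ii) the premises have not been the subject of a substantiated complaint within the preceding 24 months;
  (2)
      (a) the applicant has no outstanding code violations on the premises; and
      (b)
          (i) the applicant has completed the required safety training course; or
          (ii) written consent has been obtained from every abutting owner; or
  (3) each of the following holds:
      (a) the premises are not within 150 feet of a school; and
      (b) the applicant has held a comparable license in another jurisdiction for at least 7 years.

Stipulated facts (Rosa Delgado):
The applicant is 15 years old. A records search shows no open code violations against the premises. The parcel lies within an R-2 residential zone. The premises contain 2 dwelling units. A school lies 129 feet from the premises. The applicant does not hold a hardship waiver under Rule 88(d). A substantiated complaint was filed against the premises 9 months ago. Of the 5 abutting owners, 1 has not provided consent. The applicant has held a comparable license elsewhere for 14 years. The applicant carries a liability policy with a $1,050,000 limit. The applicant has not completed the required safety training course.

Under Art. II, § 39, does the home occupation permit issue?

(a) insurance ≥ $1,000,000 — met.
(b) not (hardship waiver) — holds.
(A) not (commercially zoned) — satisfied.
(B) age ≥ 21 — fails.
(i): T AND F → false.
(ii) no complaint in 24 mo. — not satisfied.
(c) = F OR F = false.
(1) = T AND T AND F = false.
(a) no code violations — satisfied.
(i) safety training — not satisfied.
(ii) all abutters consent — not met.
(b) = F OR F = false.
So (2) is not satisfied (T AND F).
(a) ≥150 ft from school — fails.
(b) prior license ≥ 7 yr — met.
So (3) is not satisfied (F AND T).
Overall = F OR F OR F = false.

No — denied.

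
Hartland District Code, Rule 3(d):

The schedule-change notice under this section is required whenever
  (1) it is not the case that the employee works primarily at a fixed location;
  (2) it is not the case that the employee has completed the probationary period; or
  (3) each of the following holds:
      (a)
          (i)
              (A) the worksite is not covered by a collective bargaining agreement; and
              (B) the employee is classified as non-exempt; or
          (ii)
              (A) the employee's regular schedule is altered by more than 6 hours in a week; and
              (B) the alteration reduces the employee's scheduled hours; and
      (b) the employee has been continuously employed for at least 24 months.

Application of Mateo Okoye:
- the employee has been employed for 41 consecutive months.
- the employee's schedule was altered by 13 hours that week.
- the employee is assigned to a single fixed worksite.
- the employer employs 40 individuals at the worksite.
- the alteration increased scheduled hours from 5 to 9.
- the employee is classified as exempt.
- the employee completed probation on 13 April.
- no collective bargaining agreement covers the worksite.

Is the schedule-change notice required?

(1) not (fixed location) — not met.
(2) not (past probation) — not met.
(A) no CBA — met.
(B) non-exempt — fails.
So (i) is not satisfied (T AND F).
(A) schedule shift > 6h — satisfied.
(B) hours reduced — fails.
(ii) = T AND F = false.
(a) = F OR F = false.
(b) tenure ≥ 24 mo. — met.
(3) = F AND T = false.
So Overall is not satisfied (F OR F OR F).

No — not required.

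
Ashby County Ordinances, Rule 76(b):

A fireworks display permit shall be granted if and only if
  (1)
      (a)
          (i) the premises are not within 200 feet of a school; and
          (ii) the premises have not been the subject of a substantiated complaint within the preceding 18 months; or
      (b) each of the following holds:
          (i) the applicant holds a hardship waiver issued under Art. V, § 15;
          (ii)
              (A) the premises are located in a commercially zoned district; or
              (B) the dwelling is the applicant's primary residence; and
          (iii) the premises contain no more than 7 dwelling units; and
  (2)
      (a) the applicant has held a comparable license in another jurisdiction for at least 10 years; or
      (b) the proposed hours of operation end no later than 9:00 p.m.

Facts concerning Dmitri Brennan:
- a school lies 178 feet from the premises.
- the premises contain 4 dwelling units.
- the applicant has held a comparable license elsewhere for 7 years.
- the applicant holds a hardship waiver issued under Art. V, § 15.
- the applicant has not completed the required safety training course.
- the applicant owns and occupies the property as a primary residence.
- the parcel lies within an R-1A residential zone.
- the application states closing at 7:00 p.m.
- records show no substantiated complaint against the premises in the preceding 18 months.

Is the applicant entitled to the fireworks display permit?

(i) ≥200 ft from school — not satisfied.
(ii) no complaint in 18 mo. — satisfied.
(a): F AND T → false.
(i) hardship waiver — satisfied.
(A) commercially zoned — not satisfied.
(B) primary residence — met.
(ii) = F OR T = true.
(iii) ≤ 7 units — met.
So (b) is satisfied (T AND T AND T).
So (1) is satisfied (F OR T).
(a) prior license ≥ 10 yr — not satisfied.
(b) closes by 9 p.m. — met.
(2): F OR T → true.
So Overall is satisfied (T AND T).

Yes — granted.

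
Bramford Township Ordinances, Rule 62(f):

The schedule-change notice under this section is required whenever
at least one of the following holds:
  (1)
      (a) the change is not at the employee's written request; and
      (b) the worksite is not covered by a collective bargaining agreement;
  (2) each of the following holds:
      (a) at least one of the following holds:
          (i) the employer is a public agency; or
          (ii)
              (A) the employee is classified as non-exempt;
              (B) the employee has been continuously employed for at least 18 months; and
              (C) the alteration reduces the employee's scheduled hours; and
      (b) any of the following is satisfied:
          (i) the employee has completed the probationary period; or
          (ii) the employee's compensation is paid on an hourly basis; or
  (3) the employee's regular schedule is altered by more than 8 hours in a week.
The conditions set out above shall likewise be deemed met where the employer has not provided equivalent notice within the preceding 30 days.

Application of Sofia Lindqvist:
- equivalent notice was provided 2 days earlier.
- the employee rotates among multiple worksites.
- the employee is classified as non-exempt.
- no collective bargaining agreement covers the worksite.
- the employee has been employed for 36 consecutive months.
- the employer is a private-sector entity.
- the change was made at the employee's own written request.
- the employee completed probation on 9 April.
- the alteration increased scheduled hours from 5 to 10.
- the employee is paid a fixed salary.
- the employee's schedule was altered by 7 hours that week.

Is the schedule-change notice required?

No — not required.

(a) not employee-requested — not met.
(b) no CBA — met.
(1): F AND T → false.
(i) public agency — not met.
(A) non-exempt — met.
(B) tenure ≥ 18 mo. — satisfied.
(C) hours reduced — not met.
So (ii) is not satisfied (T AND T AND F).
(a): F OR F → false.
(i) past probation — satisfied.
(ii) hourly-paid — not met.
(b): T OR F → true.
(2) = F AND T = false.
(3) schedule shift > 8h — not met.
Overall: F OR F OR F → false.
Exception (no recent notice) — not satisfied.
Result: main false OR exception false → false.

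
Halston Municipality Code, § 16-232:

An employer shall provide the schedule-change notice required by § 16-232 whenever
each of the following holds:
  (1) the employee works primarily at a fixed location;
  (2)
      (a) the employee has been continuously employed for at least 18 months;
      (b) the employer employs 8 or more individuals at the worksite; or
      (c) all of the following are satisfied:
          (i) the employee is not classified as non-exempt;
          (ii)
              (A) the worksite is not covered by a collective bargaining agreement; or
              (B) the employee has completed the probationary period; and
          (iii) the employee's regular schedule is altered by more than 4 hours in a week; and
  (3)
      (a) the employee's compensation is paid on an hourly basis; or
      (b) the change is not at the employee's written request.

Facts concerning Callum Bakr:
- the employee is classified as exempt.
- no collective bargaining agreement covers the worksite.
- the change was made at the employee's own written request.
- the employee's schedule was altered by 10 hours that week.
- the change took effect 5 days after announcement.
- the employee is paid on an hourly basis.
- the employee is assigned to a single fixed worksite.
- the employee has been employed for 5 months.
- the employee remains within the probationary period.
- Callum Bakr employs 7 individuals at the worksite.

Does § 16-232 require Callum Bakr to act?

(1) fixed location — met.
(a) tenure ≥ 18 mo. — not satisfied.
(b) ≥ 8 at site — not met.
(i) not (non-exempt) — satisfied.
(A) no CBA — holds.
(B) past probation — fails.
(ii): T OR F → true.
(iii) schedule shift > 4h — holds.
So (c) is satisfied (T AND T AND T).
(2) = F OR F OR T = true.
(a) hourly-paid — met.
(b) not employee-requested — fails.
(3): T OR F → true.
Overall = T AND T AND T = true.

Yes — required.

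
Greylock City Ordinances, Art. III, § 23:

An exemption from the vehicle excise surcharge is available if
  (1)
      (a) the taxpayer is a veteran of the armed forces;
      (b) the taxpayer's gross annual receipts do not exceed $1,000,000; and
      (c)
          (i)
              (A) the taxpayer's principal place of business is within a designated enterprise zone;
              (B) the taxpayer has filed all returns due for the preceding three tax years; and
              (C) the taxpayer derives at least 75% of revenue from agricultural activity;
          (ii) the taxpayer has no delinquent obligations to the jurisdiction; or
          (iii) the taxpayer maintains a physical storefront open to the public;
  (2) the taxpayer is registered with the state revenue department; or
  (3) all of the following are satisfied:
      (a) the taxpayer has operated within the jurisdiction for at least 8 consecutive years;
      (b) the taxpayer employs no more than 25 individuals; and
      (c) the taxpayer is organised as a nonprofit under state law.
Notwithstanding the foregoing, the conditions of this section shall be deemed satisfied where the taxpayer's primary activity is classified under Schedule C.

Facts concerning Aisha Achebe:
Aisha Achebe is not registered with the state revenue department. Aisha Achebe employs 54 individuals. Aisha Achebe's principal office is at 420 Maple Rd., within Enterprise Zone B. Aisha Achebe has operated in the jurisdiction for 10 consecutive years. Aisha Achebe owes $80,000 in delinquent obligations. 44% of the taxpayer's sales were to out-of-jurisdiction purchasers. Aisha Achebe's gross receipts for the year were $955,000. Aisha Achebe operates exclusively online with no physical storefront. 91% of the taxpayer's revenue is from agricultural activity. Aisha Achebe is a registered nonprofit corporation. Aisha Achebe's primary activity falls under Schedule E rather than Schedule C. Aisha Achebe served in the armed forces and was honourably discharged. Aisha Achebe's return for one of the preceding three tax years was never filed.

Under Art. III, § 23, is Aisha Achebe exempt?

(a) veteran — satisfied.
(b) receipts ≤ $1,000,000 — met.
(A) in enterprise zone — holds.
(B) returns current — not satisfied.
(C) ≥75% agricultural — holds.
(i): T AND F AND T → false.
(ii) no delinquency — fails.
(iii) has storefront — fails.
(c): F OR F OR F → false.
(1) = T AND T AND F = false.
(2) state-registered — not met.
(a) ≥ 8 yrs in jurisdiction — met.
(b) ≤ 25 employees — fails.
(c) nonprofit — satisfied.
(3): T AND F AND T → false.
Overall = F OR F OR F = false.
Exception (Schedule C activity) — not satisfied.
Result: main false OR exception false → false.

No — not exempt.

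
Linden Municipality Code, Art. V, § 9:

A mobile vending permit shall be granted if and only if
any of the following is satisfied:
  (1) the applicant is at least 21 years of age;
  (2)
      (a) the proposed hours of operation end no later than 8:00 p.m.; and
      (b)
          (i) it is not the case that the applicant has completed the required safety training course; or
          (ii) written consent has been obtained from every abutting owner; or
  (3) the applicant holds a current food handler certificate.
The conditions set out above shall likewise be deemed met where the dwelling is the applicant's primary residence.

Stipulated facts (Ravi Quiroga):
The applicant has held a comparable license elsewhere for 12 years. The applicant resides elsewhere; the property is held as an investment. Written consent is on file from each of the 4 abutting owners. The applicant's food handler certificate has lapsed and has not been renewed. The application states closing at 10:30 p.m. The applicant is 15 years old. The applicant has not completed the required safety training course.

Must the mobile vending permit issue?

(1) age ≥ 21 — not met.
(a) closes by 8 p.m. — not met.
(i) not (safety training) — satisfied.
(ii) all abutters consent — holds.
So (b) is satisfied (T OR T).
(2) = F AND T = false.
(3) food handler cert. — not met.
Overall = F OR F OR F = false.
Exception (primary residence) — not satisfied.
Result: main false OR exception false → false.

No — denied.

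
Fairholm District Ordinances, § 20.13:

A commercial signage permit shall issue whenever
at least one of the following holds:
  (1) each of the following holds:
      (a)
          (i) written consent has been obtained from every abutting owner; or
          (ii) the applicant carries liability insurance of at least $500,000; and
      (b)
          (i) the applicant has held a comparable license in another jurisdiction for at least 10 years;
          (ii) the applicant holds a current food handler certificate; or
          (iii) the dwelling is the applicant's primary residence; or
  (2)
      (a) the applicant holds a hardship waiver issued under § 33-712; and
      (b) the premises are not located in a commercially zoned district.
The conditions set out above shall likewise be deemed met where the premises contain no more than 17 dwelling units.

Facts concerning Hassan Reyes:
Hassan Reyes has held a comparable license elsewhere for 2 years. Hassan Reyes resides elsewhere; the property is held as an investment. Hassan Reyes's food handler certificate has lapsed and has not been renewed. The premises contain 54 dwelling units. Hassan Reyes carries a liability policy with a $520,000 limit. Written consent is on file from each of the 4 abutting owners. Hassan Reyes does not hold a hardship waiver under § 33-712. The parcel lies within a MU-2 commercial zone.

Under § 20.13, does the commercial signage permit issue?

No — denied.

(i) all abutters consent — satisfied.
(ii) insurance ≥ $500,000 — holds.
So (a) is satisfied (T OR T).
(i) prior license ≥ 10 yr — not satisfied.
(ii) food handler cert. — not met.
(iii) primary residence — not satisfied.
(b): F OR F OR F → false.
So (1) is not satisfied (T AND F).
(a) hardship waiver — fails.
(b) not (commercially zoned) — not satisfied.
(2) = F AND F = false.
Overall = F OR F = false.
Exception (≤ 17 units) — not satisfied.
Result: main false OR exception false → false.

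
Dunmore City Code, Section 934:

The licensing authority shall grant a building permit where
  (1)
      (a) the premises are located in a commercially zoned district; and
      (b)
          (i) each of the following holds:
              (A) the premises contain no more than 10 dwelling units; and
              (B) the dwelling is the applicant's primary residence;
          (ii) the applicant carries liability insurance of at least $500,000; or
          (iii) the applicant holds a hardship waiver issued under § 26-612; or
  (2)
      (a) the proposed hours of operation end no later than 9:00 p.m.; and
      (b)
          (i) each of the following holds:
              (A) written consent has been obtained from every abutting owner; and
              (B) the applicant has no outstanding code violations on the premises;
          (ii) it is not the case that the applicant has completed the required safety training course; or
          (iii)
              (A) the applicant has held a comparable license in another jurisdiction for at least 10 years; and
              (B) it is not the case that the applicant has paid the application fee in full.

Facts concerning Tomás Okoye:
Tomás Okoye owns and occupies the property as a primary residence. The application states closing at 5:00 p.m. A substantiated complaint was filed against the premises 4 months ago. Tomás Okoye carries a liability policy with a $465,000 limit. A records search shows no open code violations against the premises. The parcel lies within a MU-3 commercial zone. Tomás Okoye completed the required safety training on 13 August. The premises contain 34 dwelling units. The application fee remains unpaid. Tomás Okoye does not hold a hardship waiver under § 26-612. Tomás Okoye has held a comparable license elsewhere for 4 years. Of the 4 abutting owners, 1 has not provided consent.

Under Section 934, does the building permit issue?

(a) commercially zoned — holds.
(A) ≤ 10 units — not satisfied.
(B) primary residence — met.
(i): F AND T → false.
(ii) insurance ≥ $500,000 — not satisfied.
(iii) hardship waiver — fails.
(b): F OR F OR F → false.
(1) = T AND F = false.
(a) closes by 9 p.m. — satisfied.
(A) all abutters consent — fails.
(B) no code violations — holds.
(i) = F AND T = false.
(ii) not (safety training) — fails.
(A) prior license ≥ 10 yr — not met.
(B) not (fee paid) — holds.
So (iii) is not satisfied (F AND T).
(b) = F OR F OR F = false.
(2) = T AND F = false.
Overall = F OR F = false.

No — denied.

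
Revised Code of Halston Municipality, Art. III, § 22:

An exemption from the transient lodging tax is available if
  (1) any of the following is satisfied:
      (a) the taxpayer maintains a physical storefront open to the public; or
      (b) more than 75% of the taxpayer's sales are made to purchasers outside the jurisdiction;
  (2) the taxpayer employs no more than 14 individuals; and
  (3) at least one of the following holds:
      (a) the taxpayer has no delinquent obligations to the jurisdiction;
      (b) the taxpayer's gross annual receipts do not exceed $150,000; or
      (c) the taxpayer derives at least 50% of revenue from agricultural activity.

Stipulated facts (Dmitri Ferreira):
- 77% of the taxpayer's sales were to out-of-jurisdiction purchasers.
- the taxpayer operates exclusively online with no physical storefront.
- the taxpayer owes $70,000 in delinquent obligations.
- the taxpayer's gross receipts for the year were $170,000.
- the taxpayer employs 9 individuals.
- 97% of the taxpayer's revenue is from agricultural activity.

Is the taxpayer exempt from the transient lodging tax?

(a) has storefront — not met.
(b) >75% out-of-jur. sales — satisfied.
(1) = F OR T = true.
(2) ≤ 14 employees — satisfied.
(a) no delinquency — not met.
(b) receipts ≤ $150,000 — fails.
(c) ≥50% agricultural — met.
(3) = F OR F OR T = true.
So Overall is satisfied (T AND T AND T).

Yes — exempt.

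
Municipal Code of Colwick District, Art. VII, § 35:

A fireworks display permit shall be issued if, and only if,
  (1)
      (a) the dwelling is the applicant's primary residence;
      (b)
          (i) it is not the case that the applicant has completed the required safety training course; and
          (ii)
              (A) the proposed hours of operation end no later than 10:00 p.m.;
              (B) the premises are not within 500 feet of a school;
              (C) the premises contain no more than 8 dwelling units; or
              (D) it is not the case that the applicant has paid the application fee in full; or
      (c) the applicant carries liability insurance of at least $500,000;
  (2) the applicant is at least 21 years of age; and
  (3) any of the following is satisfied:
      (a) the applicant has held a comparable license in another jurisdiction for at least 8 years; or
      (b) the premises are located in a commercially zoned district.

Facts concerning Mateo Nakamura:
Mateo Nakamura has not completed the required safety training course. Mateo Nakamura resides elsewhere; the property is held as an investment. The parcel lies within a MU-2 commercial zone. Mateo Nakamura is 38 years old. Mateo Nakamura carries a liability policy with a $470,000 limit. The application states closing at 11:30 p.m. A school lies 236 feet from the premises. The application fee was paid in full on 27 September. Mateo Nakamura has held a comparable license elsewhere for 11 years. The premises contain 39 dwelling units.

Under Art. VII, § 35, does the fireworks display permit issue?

No — denied.

(a) primary residence — not met.
(i) not (safety training) — met.
(A) closes by 10 p.m. — not met.
(B) ≥500 ft from school — fails.
(C) ≤ 8 units — not met.
(D) not (fee paid) — fails.
(ii): F OR F OR F OR F → false.
(b) = T AND F = false.
(c) insurance ≥ $500,000 — not met.
(1): F OR F OR F → false.
(2) age ≥ 21 — holds.
(a) prior license ≥ 8 yr — holds.
(b) commercially zoned — met.
So (3) is satisfied (T OR T).
Overall: F AND T AND T → false.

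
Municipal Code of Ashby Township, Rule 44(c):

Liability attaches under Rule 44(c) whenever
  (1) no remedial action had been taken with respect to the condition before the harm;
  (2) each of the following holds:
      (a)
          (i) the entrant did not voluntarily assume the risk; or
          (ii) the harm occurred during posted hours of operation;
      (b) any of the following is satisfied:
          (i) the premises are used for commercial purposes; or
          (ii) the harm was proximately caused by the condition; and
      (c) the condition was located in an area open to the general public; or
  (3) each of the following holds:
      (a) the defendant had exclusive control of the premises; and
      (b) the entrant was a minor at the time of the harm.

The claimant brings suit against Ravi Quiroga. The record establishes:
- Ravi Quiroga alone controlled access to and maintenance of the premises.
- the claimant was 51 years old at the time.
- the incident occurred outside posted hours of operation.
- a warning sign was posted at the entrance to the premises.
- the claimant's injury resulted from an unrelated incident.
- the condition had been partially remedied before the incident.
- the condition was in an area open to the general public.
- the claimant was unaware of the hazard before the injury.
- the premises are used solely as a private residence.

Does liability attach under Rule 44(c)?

No — not liable.

(1) no remedial action — not met.
(i) no assumed risk — holds.
(ii) during posted hours — fails.
(a) = T OR F = true.
(i) commercial use — not satisfied.
(ii) proximate cause — not satisfied.
(b): F OR F → false.
(c) public area — satisfied.
(2): T AND F AND T → false.
(a) exclusive control — satisfied.
(b) entrant a minor — not met.
(3) = T AND F = false.
Overall: F OR F OR F → false.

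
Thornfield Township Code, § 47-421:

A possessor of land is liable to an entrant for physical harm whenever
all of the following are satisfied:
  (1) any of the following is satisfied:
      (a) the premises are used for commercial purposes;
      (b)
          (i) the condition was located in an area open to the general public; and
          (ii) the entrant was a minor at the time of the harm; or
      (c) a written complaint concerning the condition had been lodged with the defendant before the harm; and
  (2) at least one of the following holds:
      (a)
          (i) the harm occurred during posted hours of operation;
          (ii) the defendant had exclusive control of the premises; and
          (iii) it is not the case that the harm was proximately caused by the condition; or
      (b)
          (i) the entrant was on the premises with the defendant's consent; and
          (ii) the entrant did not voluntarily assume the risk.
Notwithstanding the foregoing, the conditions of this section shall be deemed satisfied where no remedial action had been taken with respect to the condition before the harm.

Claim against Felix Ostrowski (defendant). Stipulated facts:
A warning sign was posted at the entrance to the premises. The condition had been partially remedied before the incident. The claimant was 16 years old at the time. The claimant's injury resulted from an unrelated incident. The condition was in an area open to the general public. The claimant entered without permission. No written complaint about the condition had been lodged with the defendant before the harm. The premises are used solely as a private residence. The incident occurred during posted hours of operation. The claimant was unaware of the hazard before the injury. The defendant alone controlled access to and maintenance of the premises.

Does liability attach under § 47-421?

Yes — liable.

(a) commercial use — not satisfied.
(i) public area — satisfied.
(ii) entrant a minor — holds.
So (b) is satisfied (T AND T).
(c) complaint lodged — not satisfied.
(1) = F OR T OR F = true.
(i) during posted hours — holds.
(ii) exclusive control — satisfied.
(iii) not (proximate cause) — met.
So (a) is satisfied (T AND T AND T).
(i) consent to enter — not met.
(ii) no assumed risk — satisfied.
(b): F AND T → false.
So (2) is satisfied (T OR F).
Overall = T AND T = true.
Exception (no remedial action) — not satisfied.
Result: main true OR exception false → true.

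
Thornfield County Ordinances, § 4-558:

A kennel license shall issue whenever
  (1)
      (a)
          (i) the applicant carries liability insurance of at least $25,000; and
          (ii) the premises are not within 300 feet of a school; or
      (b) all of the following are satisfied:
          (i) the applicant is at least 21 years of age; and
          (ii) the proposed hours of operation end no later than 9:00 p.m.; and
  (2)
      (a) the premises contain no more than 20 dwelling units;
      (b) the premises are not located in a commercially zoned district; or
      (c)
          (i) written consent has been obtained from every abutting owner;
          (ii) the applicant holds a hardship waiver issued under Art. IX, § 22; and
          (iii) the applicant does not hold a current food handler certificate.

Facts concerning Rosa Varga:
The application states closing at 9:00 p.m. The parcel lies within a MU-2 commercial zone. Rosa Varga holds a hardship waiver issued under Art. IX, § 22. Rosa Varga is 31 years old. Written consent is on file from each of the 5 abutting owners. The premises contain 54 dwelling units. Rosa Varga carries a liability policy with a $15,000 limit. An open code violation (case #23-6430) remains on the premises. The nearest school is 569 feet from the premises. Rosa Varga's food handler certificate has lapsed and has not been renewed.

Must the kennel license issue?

Yes — granted.

(i) insurance ≥ $25,000 — not satisfied.
(ii) ≥300 ft from school — satisfied.
(a) = F AND T = false.
(i) age ≥ 21 — satisfied.
(ii) closes by 9 p.m. — met.
So (b) is satisfied (T AND T).
(1): F OR T → true.
(a) ≤ 20 units — not met.
(b) not (commercially zoned) — not satisfied.
(i) all abutters consent — holds.
(ii) hardship waiver — met.
(iii) not (food handler cert.) — satisfied.
(c) = T AND T AND T = true.
So (2) is satisfied (F OR F OR T).
Overall = T AND T = true.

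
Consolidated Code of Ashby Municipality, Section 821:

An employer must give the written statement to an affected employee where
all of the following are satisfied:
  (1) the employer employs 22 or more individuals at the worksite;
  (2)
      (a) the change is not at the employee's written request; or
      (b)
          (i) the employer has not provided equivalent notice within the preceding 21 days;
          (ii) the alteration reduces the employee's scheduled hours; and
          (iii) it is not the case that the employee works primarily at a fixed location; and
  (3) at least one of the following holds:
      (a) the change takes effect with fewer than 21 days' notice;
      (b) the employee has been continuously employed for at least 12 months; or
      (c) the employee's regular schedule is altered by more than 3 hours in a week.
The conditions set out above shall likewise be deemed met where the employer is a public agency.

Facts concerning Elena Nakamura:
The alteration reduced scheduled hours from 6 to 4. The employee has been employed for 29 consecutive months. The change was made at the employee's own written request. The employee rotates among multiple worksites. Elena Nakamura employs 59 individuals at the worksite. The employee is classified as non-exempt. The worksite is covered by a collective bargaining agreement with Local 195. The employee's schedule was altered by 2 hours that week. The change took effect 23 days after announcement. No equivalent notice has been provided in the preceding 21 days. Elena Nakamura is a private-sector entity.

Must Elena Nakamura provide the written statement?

Yes — required.

(1) ≥ 22 at site — met.
(a) not employee-requested — fails.
(i) no recent notice — holds.
(ii) hours reduced — met.
(iii) not (fixed location) — holds.
So (b) is satisfied (T AND T AND T).
(2): F OR T → true.
(a) < 21 days' notice — not met.
(b) tenure ≥ 12 mo. — satisfied.
(c) schedule shift > 3h — not met.
(3) = F OR T OR F = true.
Overall = T AND T AND T = true.
Exception (public agency) — not satisfied.
Result: main true OR exception false → true.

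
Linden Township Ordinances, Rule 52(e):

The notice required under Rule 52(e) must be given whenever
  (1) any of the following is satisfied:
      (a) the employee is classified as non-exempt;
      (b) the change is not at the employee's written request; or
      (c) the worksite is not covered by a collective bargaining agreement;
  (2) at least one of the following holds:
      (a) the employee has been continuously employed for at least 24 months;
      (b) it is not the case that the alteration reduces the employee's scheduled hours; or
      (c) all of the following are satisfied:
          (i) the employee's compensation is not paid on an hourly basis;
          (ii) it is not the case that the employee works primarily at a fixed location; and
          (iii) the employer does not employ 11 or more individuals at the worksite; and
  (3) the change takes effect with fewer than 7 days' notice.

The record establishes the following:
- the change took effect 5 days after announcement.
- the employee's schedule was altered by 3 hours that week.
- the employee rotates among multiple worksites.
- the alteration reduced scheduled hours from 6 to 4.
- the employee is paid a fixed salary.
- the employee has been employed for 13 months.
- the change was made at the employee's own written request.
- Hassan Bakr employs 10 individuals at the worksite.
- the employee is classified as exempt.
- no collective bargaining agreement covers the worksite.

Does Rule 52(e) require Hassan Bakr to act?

Yes — required.

(a) non-exempt — not satisfied.
(b) not employee-requested — not met.
(c) no CBA — holds.
(1): F OR F OR T → true.
(a) tenure ≥ 24 mo. — not met.
(b) not (hours reduced) — not met.
(i) not (hourly-paid) — met.
(ii) not (fixed location) — satisfied.
(iii) not (≥ 11 at site) — met.
(c) = T AND T AND T = true.
(2): F OR F OR T → true.
(3) < 7 days' notice — holds.
Overall = T AND T AND T = true.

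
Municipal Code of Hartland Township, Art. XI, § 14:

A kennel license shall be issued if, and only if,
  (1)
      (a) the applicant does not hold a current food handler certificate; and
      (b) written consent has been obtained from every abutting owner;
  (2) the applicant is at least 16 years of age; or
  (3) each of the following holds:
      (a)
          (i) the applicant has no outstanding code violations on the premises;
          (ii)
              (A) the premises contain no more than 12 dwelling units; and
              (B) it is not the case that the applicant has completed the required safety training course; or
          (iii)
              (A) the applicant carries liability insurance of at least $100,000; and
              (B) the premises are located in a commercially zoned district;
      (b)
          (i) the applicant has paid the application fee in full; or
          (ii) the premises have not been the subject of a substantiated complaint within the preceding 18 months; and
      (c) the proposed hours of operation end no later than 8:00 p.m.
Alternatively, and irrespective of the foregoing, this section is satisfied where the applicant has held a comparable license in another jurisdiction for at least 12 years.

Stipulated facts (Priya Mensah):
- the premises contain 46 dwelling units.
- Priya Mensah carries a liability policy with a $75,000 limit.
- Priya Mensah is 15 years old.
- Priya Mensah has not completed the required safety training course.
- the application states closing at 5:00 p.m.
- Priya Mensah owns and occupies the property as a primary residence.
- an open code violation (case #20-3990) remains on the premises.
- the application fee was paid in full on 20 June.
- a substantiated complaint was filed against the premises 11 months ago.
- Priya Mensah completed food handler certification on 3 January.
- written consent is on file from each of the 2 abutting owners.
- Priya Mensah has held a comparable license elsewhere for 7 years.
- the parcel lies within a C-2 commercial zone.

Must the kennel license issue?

No — denied.

(a) not (food handler cert.) — not met.
(b) all abutters consent — met.
(1) = F AND T = false.
(2) age ≥ 16 — not met.
(i) no code violations — not met.
(A) ≤ 12 units — not met.
(B) not (safety training) — satisfied.
(ii): F AND T → false.
(A) insurance ≥ $100,000 — fails.
(B) commercially zoned — satisfied.
So (iii) is not satisfied (F AND T).
(a): F OR F OR F → false.
(i) fee paid — met.
(ii) no complaint in 18 mo. — not satisfied.
(b) = T OR F = true.
(c) closes by 8 p.m. — satisfied.
So (3) is not satisfied (F AND T AND T).
Overall = F OR F OR F = false.
Exception (prior license ≥ 12 yr) — not satisfied.
Result: main false OR exception false → false.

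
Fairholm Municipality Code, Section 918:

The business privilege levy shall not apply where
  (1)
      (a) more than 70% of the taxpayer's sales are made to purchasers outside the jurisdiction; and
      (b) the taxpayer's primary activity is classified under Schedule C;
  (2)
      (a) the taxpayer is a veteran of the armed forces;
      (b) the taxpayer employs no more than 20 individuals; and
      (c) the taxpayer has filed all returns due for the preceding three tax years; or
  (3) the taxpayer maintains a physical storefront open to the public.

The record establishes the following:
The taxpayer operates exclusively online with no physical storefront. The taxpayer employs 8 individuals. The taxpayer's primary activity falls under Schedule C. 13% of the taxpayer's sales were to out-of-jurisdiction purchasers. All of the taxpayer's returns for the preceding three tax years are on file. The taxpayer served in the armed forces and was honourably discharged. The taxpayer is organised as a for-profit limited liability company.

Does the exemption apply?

Yes — exempt.

(a) >70% out-of-jur. sales — fails.
(b) Schedule C activity — satisfied.
(1) = F AND T = false.
(a) veteran — satisfied.
(b) ≤ 20 employees — met.
(c) returns current — met.
(2): T AND T AND T → true.
(3) has storefront — not satisfied.
So Overall is satisfied (F OR T OR F).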